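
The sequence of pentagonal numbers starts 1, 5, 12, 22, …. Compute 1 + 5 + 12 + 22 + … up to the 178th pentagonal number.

2835718

Σ i(3i−1)/2 = (3Σi² − Σi) / 2 over i = 1..178.
Σi = 15931 and Σi² = 1895789.
(3·1895789 − 1·15931) / 2 = 5671436/2 = 2835718.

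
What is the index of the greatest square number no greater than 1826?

42

Solve n² ≤ 1826 for integer n.
n = 42 gives 1764 ≤ 1826, while n = 43 gives 1849 > 1826; so the answer is index 42.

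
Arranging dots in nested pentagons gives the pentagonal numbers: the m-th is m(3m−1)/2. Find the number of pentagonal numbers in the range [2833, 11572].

The n-th pentagonal number is n(3n−1)/2.
Smallest index with value ≥ 2833: n = 44 (giving 2882).
Largest index with value ≤ 11572: n = 88 (giving 11572).
Indices 44 through 88: 45 terms.

45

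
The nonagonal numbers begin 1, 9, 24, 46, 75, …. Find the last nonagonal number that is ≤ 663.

651

Solve n(7n−5)/2 ≤ 663 for integer n.
n = 14 gives 651 ≤ 663, while n = 15 gives 750 > 663; so the answer is 651.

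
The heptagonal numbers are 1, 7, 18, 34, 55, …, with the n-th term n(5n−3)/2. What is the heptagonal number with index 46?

5221

The 46th heptagonal number is n(5n−3)/2 with n = 46.
46·(5·46 − 3)/2 = 46·227/2 = 5221.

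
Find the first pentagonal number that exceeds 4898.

5017

Solve n(3n−1)/2 > 4898 for integer n.
The largest n with value ≤ 4898 is 57 (since 4845 ≤ 4898 < 5017), so the first above is n = 58, value 5017.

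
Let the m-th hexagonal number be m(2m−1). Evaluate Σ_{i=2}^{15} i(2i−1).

Σ i(2i−1) = 2Σi² − Σi over i = 2..15.
Σi = 120 − 1 = 119 and Σi² = 1240 − 1 = 1239.
2·1239 − 1·119 = 2359.

2359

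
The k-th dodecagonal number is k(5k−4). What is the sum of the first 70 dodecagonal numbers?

574035

Σ i(5i−4) = 5Σi² − 4Σi over i = 1..70.
Σi = 2485 and Σi² = 116795.
5·116795 − 4·2485 = 574035.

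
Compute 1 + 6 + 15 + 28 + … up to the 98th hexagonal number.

Σ i(2i−1) = 2Σi² − Σi over i = 1..98.
Σi = 4851 and Σi² = 318549.
2·318549 − 1·4851 = 632247.

632247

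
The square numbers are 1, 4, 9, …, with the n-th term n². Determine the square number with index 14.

196

The 14th square number is n² with n = 14.
14² = 196.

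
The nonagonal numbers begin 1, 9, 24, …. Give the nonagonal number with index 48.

48·(7·48 − 5)/2 = 48·331/2 = 7944.

7944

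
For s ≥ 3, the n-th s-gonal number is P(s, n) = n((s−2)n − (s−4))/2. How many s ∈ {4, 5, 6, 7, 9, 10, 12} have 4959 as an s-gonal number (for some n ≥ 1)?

1

s = 4: P(4, 70) = 4900 and P(4, 71) = 5041; 4959 is not s-gonal.
s = 5: P(5, 57) = 4845 and P(5, 58) = 5017; 4959 is not s-gonal.
s = 6: P(6, 50) = 4950 and P(6, 51) = 5151; 4959 is not s-gonal.
s = 7: P(7, 44) = 4774 and P(7, 45) = 4995; 4959 is not s-gonal.
s = 9: P(9, 38) = 4959. ✓
s = 10: P(10, 35) = 4795 and P(10, 36) = 5076; 4959 is not s-gonal.
s = 12: P(12, 31) = 4681 and P(12, 32) = 4992; 4959 is not s-gonal.
Hits: s ∈ {9} → 1.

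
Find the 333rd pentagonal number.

333·(3·333 − 1)/2 = 333·998/2 = 333·499 = 166167.

166167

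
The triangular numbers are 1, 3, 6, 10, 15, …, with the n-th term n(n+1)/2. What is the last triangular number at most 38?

36

Solve n(n+1)/2 ≤ 38 for integer n.
n = 8 gives 36 ≤ 38, while n = 9 gives 45 > 38; so the answer is 36.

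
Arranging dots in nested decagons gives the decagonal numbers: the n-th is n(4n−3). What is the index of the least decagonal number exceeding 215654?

Solve n(4n−3) > 215654 for integer n.
The largest n with value ≤ 215654 is 232 (since 214600 ≤ 215654 < 216457), so the first above is n = 233, value 216457.

233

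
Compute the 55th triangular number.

The 55th triangular number is n(n+1)/2 with n = 55.
55·56/2 = 3080/2 = 1540.

1540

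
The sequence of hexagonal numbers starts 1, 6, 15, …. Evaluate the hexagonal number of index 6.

The 6th hexagonal number is n(2n−1) with n = 6.
6·(2·6 − 1) = 6·11 = 66.

66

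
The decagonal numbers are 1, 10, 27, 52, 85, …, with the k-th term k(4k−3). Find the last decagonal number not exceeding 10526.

10251

Solve n(4n−3) ≤ 10526 for integer n.
n = 51 gives 10251 ≤ 10526, while n = 52 gives 10660 > 10526; so the answer is 10251.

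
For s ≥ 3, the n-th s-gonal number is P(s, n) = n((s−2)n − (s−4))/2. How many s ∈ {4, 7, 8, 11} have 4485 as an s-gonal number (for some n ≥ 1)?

s = 4: P(4, 66) = 4356 and P(4, 67) = 4489; 4485 is not s-gonal.
s = 7: P(7, 42) = 4347 and P(7, 43) = 4558; 4485 is not s-gonal.
s = 8: P(8, 39) = 4485. ✓
s = 11: P(11, 31) = 4216 and P(11, 32) = 4496; 4485 is not s-gonal.
Hits: s ∈ {8} → 1.

1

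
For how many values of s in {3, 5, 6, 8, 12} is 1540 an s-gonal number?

s = 3: P(3, 55) = 1540. ✓
s = 5: P(5, 32) = 1520 and P(5, 33) = 1617; 1540 is not s-gonal.
s = 6: P(6, 28) = 1540. ✓
s = 8: P(8, 22) = 1408 and P(8, 23) = 1541; 1540 is not s-gonal.
s = 12: P(12, 17) = 1377 and P(12, 18) = 1548; 1540 is not s-gonal.
Hits: s ∈ {3, 6} → 2.

2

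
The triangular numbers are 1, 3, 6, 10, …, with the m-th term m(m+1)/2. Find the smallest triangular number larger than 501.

528

Solve n(n+1)/2 > 501 for integer n.
The largest n with value ≤ 501 is 31 (since 496 ≤ 501 < 528), so the first above is n = 32, value 528.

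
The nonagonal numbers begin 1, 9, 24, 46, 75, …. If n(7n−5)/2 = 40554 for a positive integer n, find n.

108

Set n(7n−5)/2 = 40554, giving 7n² − 5n − 81108 = 0.
The discriminant is 25 + 56·40554 = 2271049, and √2271049 = 1507.
So n = (5 + 1507) / 14 = 1512/14 = 108.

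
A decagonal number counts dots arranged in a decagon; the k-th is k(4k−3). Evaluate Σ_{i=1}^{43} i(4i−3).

Σ i(4i−3) = 4Σi² − 3Σi over i = 1..43.
Σi = 946 and Σi² = 27434.
4·27434 − 3·946 = 106898.

106898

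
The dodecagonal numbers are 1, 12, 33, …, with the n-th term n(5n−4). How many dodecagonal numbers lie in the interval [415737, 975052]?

The n-th dodecagonal number is n(5n−4).
Smallest index with value ≥ 415737: n = 289 (giving 416449).
Largest index with value ≤ 975052: n = 442 (giving 975052).
Indices 289 through 442: 154 terms.

154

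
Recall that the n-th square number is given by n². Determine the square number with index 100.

10000

The 100th square number is n² with n = 100.
100² = 10000.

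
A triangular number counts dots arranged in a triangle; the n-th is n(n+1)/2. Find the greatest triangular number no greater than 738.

703

Solve n(n+1)/2 ≤ 738 for integer n.
n = 37 gives 703 ≤ 738, while n = 38 gives 741 > 738; so the answer is 703.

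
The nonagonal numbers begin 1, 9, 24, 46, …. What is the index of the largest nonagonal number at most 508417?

Solve n(7n−5)/2 ≤ 508417 for integer n.
n = 381 gives 507111 ≤ 508417, while n = 382 gives 509779 > 508417; so the answer is index 381.

381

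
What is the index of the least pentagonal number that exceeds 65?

7

Solve n(3n−1)/2 > 65 for integer n.
The largest n with value ≤ 65 is 6 (since 51 ≤ 65 < 70), so the first above is n = 7, value 70.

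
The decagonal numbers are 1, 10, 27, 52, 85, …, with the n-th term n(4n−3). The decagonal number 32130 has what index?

Set n(4n−3) = 32130, giving 4n² − 3n − 32130 = 0.
The discriminant is 9 + 16·32130 = 514089, and √514089 = 717.
So n = (3 + 717) / 8 = 720/8 = 90.

90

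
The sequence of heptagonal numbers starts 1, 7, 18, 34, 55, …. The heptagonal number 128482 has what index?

Set n(5n−3)/2 = 128482, giving 5n² − 3n − 256964 = 0.
So n = (3 + 2267) / 10 = 2270/10 = 227.

227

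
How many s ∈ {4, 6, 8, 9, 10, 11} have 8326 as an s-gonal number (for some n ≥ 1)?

1

s = 4: P(4, 91) = 8281 and P(4, 92) = 8464; 8326 is not s-gonal.
s = 6: P(6, 64) = 8128 and P(6, 65) = 8385; 8326 is not s-gonal.
s = 8: P(8, 53) = 8321 and P(8, 54) = 8640; 8326 is not s-gonal.
s = 9: P(9, 49) = 8281 and P(9, 50) = 8625; 8326 is not s-gonal.
s = 10: P(10, 46) = 8326. ✓
s = 11: P(11, 43) = 8170 and P(11, 44) = 8558; 8326 is not s-gonal.
Hits: s ∈ {10} → 1.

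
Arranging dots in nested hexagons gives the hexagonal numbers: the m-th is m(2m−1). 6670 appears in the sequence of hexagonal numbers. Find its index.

58

Set n(2n−1) = 6670, giving 2n² − n − 6670 = 0.
The discriminant is 1 + 8·6670 = 53361, and √53361 = 231.
So n = (1 + 231) / 4 = 232/4 = 58.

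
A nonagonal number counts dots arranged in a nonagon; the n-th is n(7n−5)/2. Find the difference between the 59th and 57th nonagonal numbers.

807

59·(7·59 − 5)/2 = 12036 and 57·(7·57 − 5)/2 = 11229.
Difference: 12036 − 11229 = 807.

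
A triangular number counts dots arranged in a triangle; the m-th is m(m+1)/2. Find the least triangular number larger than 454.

Solve n(n+1)/2 > 454 for integer n.
The largest n with value ≤ 454 is 29 (since 435 ≤ 454 < 465), so the first above is n = 30, value 465.

465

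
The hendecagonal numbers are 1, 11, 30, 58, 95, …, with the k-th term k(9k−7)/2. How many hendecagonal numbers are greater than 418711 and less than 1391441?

The n-th hendecagonal number is n(9n−7)/2.
Smallest index with value > 418711: n = 306 (giving 420291).
Largest index with value < 1391441: n = 556 (giving 1389166).
Indices 306 through 556: 251 terms.

251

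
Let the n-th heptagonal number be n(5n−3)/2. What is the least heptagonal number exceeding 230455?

Solve n(5n−3)/2 > 230455 for integer n.
The largest n with value ≤ 230455 is 303 (since 229068 ≤ 230455 < 230584), so the first above is n = 304, value 230584.

230584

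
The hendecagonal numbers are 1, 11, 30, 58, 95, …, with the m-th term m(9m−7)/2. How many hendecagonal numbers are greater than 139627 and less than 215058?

The n-th hendecagonal number is n(9n−7)/2.
Smallest index with value > 139627: n = 177 (giving 140361).
Largest index with value < 215058: n = 218 (giving 213095).
Indices 177 through 218: 42 terms.

42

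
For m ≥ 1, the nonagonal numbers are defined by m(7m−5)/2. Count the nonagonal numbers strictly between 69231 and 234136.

117

The n-th nonagonal number is n(7n−5)/2.
Smallest index with value > 69231: n = 142 (giving 70219).
Largest index with value < 234136: n = 258 (giving 232329).
Indices 142 through 258: 117 terms.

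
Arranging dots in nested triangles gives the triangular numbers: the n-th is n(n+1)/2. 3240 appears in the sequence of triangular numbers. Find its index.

Set n(n+1)/2 = 3240, giving n² + n − 6480 = 0.
The discriminant is 1 + 8·3240 = 25921, and √25921 = 161.
So n = (-1 + 161) / 2 = 160/2 = 80.
Check: 80·81/2 = 3240. ✓

80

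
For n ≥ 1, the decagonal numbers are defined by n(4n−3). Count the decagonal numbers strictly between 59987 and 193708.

The n-th decagonal number is n(4n−3).
Smallest index with value > 59987: n = 123 (giving 60147).
Largest index with value < 193708: n = 220 (giving 192940).
Indices 123 through 220: 98 terms.

98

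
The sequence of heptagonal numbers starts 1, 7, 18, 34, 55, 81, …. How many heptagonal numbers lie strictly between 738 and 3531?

The n-th heptagonal number is n(5n−3)/2.
Smallest index with value > 738: n = 18 (giving 783).
Largest index with value < 3531: n = 37 (giving 3367).
Indices 18 through 37: 20 terms.

20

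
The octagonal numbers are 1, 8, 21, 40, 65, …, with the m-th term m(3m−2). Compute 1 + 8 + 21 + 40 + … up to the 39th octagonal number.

60060

Σ i(3i−2) = 3Σi² − 2Σi over i = 1..39.
Σi = 780 and Σi² = 20540.
3·20540 − 2·780 = 60060.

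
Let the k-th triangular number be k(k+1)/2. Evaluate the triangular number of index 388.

The 388th triangular number is n(n+1)/2 with n = 388.
388·389/2 = 150932/2 = 75466.

75466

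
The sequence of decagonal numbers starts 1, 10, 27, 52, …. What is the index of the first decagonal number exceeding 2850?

Solve n(4n−3) > 2850 for integer n.
The largest n with value ≤ 2850 is 27 (since 2835 ≤ 2850 < 3052), so the first above is n = 28, value 3052.

28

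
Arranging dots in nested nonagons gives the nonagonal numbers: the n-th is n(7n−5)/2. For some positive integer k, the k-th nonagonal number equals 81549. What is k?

153

Set n(7n−5)/2 = 81549, giving 7n² − 5n − 163098 = 0.
So n = (5 + 2137) / 14 = 2142/14 = 153.
Check: 153·(7·153 − 5)/2 = 81549. ✓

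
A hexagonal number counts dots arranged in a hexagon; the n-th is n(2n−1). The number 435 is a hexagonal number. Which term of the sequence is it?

Set n(2n−1) = 435, giving 2n² − n − 435 = 0.
The discriminant is 1 + 8·435 = 3481, and √3481 = 59.
So n = (1 + 59) / 4 = 60/4 = 15.

15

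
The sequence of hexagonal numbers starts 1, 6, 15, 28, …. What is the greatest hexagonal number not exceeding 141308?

141246

Solve n(2n−1) ≤ 141308 for integer n.
n = 266 gives 141246 ≤ 141308, while n = 267 gives 142311 > 141308; so the answer is 141246.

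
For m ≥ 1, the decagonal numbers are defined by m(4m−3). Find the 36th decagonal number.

5076

The 36th decagonal number is n(4n−3) with n = 36.
36·(4·36 − 3) = 36·141 = 5076.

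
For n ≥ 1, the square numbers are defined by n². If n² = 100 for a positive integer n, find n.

10

We need n² = 100, so n = √100 = 10.
Check: 10² = 100. ✓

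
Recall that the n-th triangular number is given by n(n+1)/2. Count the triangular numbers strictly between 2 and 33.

6

The n-th triangular number is n(n+1)/2.
Smallest index with value > 2: n = 2 (giving 3).
Largest index with value < 33: n = 7 (giving 28).
Indices 2 through 7: 6 terms.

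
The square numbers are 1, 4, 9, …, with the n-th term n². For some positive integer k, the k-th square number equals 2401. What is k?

49

We need n² = 2401, so n = √2401 = 49.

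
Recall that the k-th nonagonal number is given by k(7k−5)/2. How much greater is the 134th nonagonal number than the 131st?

134·(7·134 − 5)/2 = 62511 and 131·(7·131 − 5)/2 = 59736.
Difference: 62511 − 59736 = 2775.

2775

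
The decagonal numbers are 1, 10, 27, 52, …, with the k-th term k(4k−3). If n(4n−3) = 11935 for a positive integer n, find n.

Set n(4n−3) = 11935, giving 4n² − 3n − 11935 = 0.
The discriminant is 9 + 16·11935 = 190969, and √190969 = 437.
So n = (3 + 437) / 8 = 440/8 = 55.

55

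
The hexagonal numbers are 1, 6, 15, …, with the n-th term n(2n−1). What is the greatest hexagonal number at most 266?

Solve n(2n−1) ≤ 266 for integer n.
n = 11 gives 231 ≤ 266, while n = 12 gives 276 > 266; so the answer is 231.

231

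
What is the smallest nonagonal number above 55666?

56134

Solve n(7n−5)/2 > 55666 for integer n.
The largest n with value ≤ 55666 is 126 (since 55251 ≤ 55666 < 56134), so the first above is n = 127, value 56134.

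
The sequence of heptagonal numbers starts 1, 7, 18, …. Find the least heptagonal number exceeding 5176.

Solve n(5n−3)/2 > 5176 for integer n.
The largest n with value ≤ 5176 is 45 (since 4995 ≤ 5176 < 5221), so the first above is n = 46, value 5221.

5221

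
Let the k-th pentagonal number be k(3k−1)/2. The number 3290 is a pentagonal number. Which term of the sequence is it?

Set n(3n−1)/2 = 3290, giving 3n² − n − 6580 = 0.
The discriminant is 1 + 24·3290 = 78961, and √78961 = 281.
So n = (1 + 281) / 6 = 282/6 = 47.
Check: 47·(3·47 − 1)/2 = 3290. ✓

47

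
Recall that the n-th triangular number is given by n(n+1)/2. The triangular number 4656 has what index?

96

Set n(n+1)/2 = 4656, giving n² + n − 9312 = 0.
So n = (-1 + 193) / 2 = 192/2 = 96.
Check: 96·97/2 = 4656. ✓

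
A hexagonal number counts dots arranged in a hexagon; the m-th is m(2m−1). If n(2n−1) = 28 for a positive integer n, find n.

4

Set n(2n−1) = 28, giving 2n² − n − 28 = 0.
The discriminant is 1 + 8·28 = 225, and √225 = 15.
So n = (1 + 15) / 4 = 16/4 = 4.
Check: 4·(2·4 − 1) = 28. ✓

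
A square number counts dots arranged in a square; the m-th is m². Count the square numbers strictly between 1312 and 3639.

24

The n-th square number is n².
Smallest index with value > 1312: n = 37 (giving 1369).
Largest index with value < 3639: n = 60 (giving 3600).
Indices 37 through 60: 24 terms.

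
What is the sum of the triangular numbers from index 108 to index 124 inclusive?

115566

Σ i(i+1)/2 = (Σi² + Σi) / 2 over i = 108..124.
Σi = 7750 − 5778 = 1972 and Σi² = 643250 − 414090 = 229160.
(1·229160 + 1·1972) / 2 = 231132/2 = 115566.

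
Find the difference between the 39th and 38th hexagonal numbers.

Consecutive hexagonal numbers differ by 4n − 3: here 4·39 − 3 = 153.

153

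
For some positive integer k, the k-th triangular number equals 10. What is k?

Set n(n+1)/2 = 10, giving n² + n − 20 = 0.
The discriminant is 1 + 8·10 = 81, and √81 = 9.
So n = (-1 + 9) / 2 = 8/2 = 4.

4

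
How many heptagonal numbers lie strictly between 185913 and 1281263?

443

The n-th heptagonal number is n(5n−3)/2.
Smallest index with value > 185913: n = 274 (giving 187279).
Largest index with value < 1281263: n = 716 (giving 1280566).
Indices 274 through 716: 443 terms.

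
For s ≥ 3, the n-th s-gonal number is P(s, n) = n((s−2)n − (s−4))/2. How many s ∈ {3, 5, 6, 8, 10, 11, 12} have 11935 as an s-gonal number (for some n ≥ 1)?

2

s = 3: P(3, 154) = 11935. ✓
s = 5: P(5, 89) = 11837 and P(5, 90) = 12105; 11935 is not s-gonal.
s = 6: P(6, 77) = 11781 and P(6, 78) = 12090; 11935 is not s-gonal.
s = 8: P(8, 63) = 11781 and P(8, 64) = 12160; 11935 is not s-gonal.
s = 10: P(10, 55) = 11935. ✓
s = 11: P(11, 51) = 11526 and P(11, 52) = 11986; 11935 is not s-gonal.
s = 12: P(12, 49) = 11809 and P(12, 50) = 12300; 11935 is not s-gonal.
Hits: s ∈ {3, 10} → 2.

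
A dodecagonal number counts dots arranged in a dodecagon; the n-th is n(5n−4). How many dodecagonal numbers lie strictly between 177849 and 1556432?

The n-th dodecagonal number is n(5n−4).
Smallest index with value > 177849: n = 190 (giving 179740).
Largest index with value < 1556432: n = 558 (giving 1554588).
Indices 190 through 558: 369 terms.

369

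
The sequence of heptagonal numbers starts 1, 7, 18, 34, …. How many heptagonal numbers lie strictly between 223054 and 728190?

240

The n-th heptagonal number is n(5n−3)/2.
Smallest index with value > 223054: n = 300 (giving 224550).
Largest index with value < 728190: n = 539 (giving 725494).
Indices 300 through 539: 240 terms.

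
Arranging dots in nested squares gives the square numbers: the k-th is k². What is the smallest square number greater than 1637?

Solve n² > 1637 for integer n.
The largest n with value ≤ 1637 is 40 (since 1600 ≤ 1637 < 1681), so the first above is n = 41, value 1681.

1681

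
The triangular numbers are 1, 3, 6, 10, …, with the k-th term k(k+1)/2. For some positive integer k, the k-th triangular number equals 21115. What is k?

205

Set n(n+1)/2 = 21115, giving n² + n − 42230 = 0.
The discriminant is 1 + 8·21115 = 168921, and √168921 = 411.
So n = (-1 + 411) / 2 = 410/2 = 205.
Check: 205·206/2 = 21115. ✓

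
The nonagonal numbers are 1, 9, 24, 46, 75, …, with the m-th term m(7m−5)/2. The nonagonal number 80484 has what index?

Set n(7n−5)/2 = 80484, giving 7n² − 5n − 160968 = 0.
The discriminant is 25 + 56·80484 = 4507129, and √4507129 = 2123.
So n = (5 + 2123) / 14 = 2128/14 = 152.
Check: 152·(7·152 − 5)/2 = 80484. ✓

152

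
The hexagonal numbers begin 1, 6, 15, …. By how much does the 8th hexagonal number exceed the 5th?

75

8·(2·8 − 1) = 120 and 5·(2·5 − 1) = 45.
Difference: 120 − 45 = 75.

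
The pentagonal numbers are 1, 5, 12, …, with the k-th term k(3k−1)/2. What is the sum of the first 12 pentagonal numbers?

Σ i(3i−1)/2 = (3Σi² − Σi) / 2 over i = 1..12.
Σi = 78 and Σi² = 650.
(3·650 − 1·78) / 2 = 1872/2 = 936.

936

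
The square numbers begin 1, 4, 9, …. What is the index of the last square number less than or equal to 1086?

32

Solve n² ≤ 1086 for integer n.
n = 32 gives 1024 ≤ 1086, while n = 33 gives 1089 > 1086; so the answer is index 32.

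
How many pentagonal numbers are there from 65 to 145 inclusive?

The n-th pentagonal number is n(3n−1)/2.
Smallest index with value ≥ 65: n = 7 (giving 70).
Largest index with value ≤ 145: n = 10 (giving 145).
Indices 7 through 10: 4 terms.

4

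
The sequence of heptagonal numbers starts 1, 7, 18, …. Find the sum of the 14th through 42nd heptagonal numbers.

60697

Σ i(5i−3)/2 = (5Σi² − 3Σi) / 2 over i = 14..42.
Σi = 903 − 91 = 812 and Σi² = 25585 − 819 = 24766.
(5·24766 − 3·812) / 2 = 121394/2 = 60697.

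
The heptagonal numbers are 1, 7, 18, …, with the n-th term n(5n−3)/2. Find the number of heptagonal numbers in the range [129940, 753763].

The n-th heptagonal number is n(5n−3)/2.
Smallest index with value ≥ 129940: n = 229 (giving 130759).
Largest index with value ≤ 753763: n = 549 (giving 752679).
Indices 229 through 549: 321 terms.

321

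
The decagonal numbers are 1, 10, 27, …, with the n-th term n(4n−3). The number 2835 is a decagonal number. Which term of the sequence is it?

Set n(4n−3) = 2835, giving 4n² − 3n − 2835 = 0.
So n = (3 + 213) / 8 = 216/8 = 27.
Check: 27·(4·27 − 3) = 2835. ✓

27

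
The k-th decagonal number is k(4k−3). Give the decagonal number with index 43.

43·(4·43 − 3) = 43·169 = 7267.

7267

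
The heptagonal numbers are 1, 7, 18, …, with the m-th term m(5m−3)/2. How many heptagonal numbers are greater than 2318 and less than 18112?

The n-th heptagonal number is n(5n−3)/2.
Smallest index with value > 2318: n = 31 (giving 2356).
Largest index with value < 18112: n = 85 (giving 17935).
Indices 31 through 85: 55 terms.

55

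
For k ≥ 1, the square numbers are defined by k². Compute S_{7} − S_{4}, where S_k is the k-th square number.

7² = 49 and 4² = 16.
Difference: 49 − 16 = 33.

33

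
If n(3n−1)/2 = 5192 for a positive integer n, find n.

59

Set n(3n−1)/2 = 5192, giving 3n² − n − 10384 = 0.
The discriminant is 1 + 24·5192 = 124609, and √124609 = 353.
So n = (1 + 353) / 6 = 354/6 = 59.
Check: 59·(3·59 − 1)/2 = 5192. ✓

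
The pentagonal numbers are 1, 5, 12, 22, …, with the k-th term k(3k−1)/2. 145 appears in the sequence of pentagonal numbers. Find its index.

10

Set n(3n−1)/2 = 145, giving 3n² − n − 290 = 0.
So n = (1 + 59) / 6 = 60/6 = 10.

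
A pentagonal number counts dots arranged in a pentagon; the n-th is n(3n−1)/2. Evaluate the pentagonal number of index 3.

12

The 3rd pentagonal number is n(3n−1)/2 with n = 3.
3·(3·3 − 1)/2 = 3·8/2 = 3·4 = 12.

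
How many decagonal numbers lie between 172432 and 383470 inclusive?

103

The n-th decagonal number is n(4n−3).
Smallest index with value ≥ 172432: n = 208 (giving 172432).
Largest index with value ≤ 383470: n = 310 (giving 383470).
Indices 208 through 310: 103 terms.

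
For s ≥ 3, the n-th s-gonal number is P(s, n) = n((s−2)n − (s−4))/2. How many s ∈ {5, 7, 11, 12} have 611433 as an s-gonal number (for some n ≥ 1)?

s = 5: P(5, 638) = 610247 and P(5, 639) = 612162; 611433 is not s-gonal.
s = 7: P(7, 494) = 609349 and P(7, 495) = 611820; 611433 is not s-gonal.
s = 11: P(11, 369) = 611433. ✓
s = 12: P(12, 350) = 611100 and P(12, 351) = 614601; 611433 is not s-gonal.
Hits: s ∈ {11} → 1.

1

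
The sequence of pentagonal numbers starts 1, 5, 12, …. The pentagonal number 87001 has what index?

241

Set n(3n−1)/2 = 87001, giving 3n² − n − 174002 = 0.
The discriminant is 1 + 24·87001 = 2088025, and √2088025 = 1445.
So n = (1 + 1445) / 6 = 1446/6 = 241.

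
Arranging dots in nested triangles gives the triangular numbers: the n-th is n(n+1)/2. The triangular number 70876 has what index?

Set n(n+1)/2 = 70876, giving n² + n − 141752 = 0.
The discriminant is 1 + 8·70876 = 567009, and √567009 = 753.
So n = (-1 + 753) / 2 = 752/2 = 376.

376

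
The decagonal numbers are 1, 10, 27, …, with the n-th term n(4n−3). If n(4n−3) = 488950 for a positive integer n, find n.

Set n(4n−3) = 488950, giving 4n² − 3n − 488950 = 0.
The discriminant is 9 + 16·488950 = 7823209, and √7823209 = 2797.
So n = (3 + 2797) / 8 = 2800/8 = 350.

350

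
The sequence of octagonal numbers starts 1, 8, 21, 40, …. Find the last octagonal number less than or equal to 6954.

Solve n(3n−2) ≤ 6954 for integer n.
n = 48 gives 6816 ≤ 6954, while n = 49 gives 7105 > 6954; so the answer is 6816.

6816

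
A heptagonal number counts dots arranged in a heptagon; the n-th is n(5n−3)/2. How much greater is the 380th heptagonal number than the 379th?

Consecutive heptagonal numbers differ by 5n − 4: here 5·380 − 4 = 1896.

1896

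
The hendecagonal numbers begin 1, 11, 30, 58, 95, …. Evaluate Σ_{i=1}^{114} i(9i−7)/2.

2228700

Σ i(9i−7)/2 = (9Σi² − 7Σi) / 2 over i = 1..114.
Σi = 6555 and Σi² = 500365.
(9·500365 − 7·6555) / 2 = 4457400/2 = 2228700.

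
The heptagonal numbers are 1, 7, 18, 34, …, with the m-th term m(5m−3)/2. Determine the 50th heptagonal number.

6175

The 50th heptagonal number is n(5n−3)/2 with n = 50.
50·(5·50 − 3)/2 = 50·247/2 = 6175.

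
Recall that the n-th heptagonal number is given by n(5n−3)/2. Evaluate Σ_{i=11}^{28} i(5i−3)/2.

Σ i(5i−3)/2 = (5Σi² − 3Σi) / 2 over i = 11..28.
Σi = 406 − 55 = 351 and Σi² = 7714 − 385 = 7329.
(5·7329 − 3·351) / 2 = 35592/2 = 17796.

17796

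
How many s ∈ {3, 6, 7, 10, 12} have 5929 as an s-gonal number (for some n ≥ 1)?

1

s = 3: P(3, 108) = 5886 and P(3, 109) = 5995; 5929 is not s-gonal.
s = 6: P(6, 54) = 5778 and P(6, 55) = 5995; 5929 is not s-gonal.
s = 7: P(7, 49) = 5929. ✓
s = 10: P(10, 38) = 5662 and P(10, 39) = 5967; 5929 is not s-gonal.
s = 12: P(12, 34) = 5644 and P(12, 35) = 5985; 5929 is not s-gonal.
Hits: s ∈ {7} → 1.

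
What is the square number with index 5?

5² = 25.

25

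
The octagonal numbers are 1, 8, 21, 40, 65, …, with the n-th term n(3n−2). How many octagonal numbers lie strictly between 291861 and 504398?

The n-th octagonal number is n(3n−2).
Smallest index with value > 291861: n = 313 (giving 293281).
Largest index with value < 504398: n = 410 (giving 503480).
Indices 313 through 410: 98 terms.

98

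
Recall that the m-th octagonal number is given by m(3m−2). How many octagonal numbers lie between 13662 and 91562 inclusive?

108

The n-th octagonal number is n(3n−2).
Smallest index with value ≥ 13662: n = 68 (giving 13736).
Largest index with value ≤ 91562: n = 175 (giving 91525).
Indices 68 through 175: 108 terms.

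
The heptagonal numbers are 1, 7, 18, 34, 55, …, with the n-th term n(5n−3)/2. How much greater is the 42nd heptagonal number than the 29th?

42·(5·42 − 3)/2 = 4347 and 29·(5·29 − 3)/2 = 2059.
Difference: 4347 − 2059 = 2288.

2288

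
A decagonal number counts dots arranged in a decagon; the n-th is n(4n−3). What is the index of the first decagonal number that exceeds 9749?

Solve n(4n−3) > 9749 for integer n.
The largest n with value ≤ 9749 is 49 (since 9457 ≤ 9749 < 9850), so the first above is n = 50, value 9850.

50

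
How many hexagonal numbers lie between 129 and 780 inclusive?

12

The n-th hexagonal number is n(2n−1).
Smallest index with value ≥ 129: n = 9 (giving 153).
Largest index with value ≤ 780: n = 20 (giving 780).
Indices 9 through 20: 12 terms.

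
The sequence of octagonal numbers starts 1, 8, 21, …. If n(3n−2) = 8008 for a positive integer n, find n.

Set n(3n−2) = 8008, giving 3n² − 2n − 8008 = 0.
So n = (2 + 310) / 6 = 312/6 = 52.

52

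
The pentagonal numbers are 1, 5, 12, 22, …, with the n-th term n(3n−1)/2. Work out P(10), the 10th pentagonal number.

145

The 10th pentagonal number is n(3n−1)/2 with n = 10.
10·(3·10 − 1)/2 = 10·29/2 = 145.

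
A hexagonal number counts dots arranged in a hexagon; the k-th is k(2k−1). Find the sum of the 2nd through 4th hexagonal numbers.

49

Σ i(2i−1) = 2Σi² − Σi over i = 2..4.
Σi = 10 − 1 = 9 and Σi² = 30 − 1 = 29.
2·29 − 1·9 = 49.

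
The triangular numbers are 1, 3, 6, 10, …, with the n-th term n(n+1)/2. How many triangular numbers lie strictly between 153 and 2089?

The n-th triangular number is n(n+1)/2.
Smallest index with value > 153: n = 18 (giving 171).
Largest index with value < 2089: n = 64 (giving 2080).
Indices 18 through 64: 47 terms.

47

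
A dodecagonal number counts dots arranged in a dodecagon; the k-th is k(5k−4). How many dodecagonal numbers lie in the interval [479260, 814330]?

The n-th dodecagonal number is n(5n−4).
Smallest index with value ≥ 479260: n = 310 (giving 479260).
Largest index with value ≤ 814330: n = 403 (giving 810433).
Indices 310 through 403: 94 terms.

94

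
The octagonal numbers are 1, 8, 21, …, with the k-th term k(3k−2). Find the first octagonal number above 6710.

Solve n(3n−2) > 6710 for integer n.
The largest n with value ≤ 6710 is 47 (since 6533 ≤ 6710 < 6816), so the first above is n = 48, value 6816.

6816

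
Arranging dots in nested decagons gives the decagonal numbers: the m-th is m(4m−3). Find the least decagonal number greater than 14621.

14701

Solve n(4n−3) > 14621 for integer n.
The largest n with value ≤ 14621 is 60 (since 14220 ≤ 14621 < 14701), so the first above is n = 61, value 14701.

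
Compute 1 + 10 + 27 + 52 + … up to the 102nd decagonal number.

1420061

Σ i(4i−3) = 4Σi² − 3Σi over i = 1..102.
Σi = 5253 and Σi² = 358955.
4·358955 − 3·5253 = 1420061.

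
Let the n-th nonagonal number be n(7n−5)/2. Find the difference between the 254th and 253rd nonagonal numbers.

1772

Consecutive nonagonal numbers differ by 7n − 6: here 7·254 − 6 = 1772.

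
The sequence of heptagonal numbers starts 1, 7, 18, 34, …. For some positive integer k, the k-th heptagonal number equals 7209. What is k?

54

Set n(5n−3)/2 = 7209, giving 5n² − 3n − 14418 = 0.
So n = (3 + 537) / 10 = 540/10 = 54.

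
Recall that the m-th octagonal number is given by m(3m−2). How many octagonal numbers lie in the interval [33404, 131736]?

104

The n-th octagonal number is n(3n−2).
Smallest index with value ≥ 33404: n = 106 (giving 33496).
Largest index with value ≤ 131736: n = 209 (giving 130625).
Indices 106 through 209: 104 terms.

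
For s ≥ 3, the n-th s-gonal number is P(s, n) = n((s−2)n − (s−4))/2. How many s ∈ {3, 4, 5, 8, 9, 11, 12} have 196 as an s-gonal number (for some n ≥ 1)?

s = 3: P(3, 19) = 190 and P(3, 20) = 210; 196 is not s-gonal.
s = 4: P(4, 14) = 196. ✓
s = 5: P(5, 11) = 176 and P(5, 12) = 210; 196 is not s-gonal.
s = 8: P(8, 8) = 176 and P(8, 9) = 225; 196 is not s-gonal.
s = 9: P(9, 7) = 154 and P(9, 8) = 204; 196 is not s-gonal.
s = 11: P(11, 7) = 196. ✓
s = 12: P(12, 6) = 156 and P(12, 7) = 217; 196 is not s-gonal.
Hits: s ∈ {4, 11} → 2.

2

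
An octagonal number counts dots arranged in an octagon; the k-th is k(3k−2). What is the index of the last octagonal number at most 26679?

Solve n(3n−2) ≤ 26679 for integer n.
n = 94 gives 26320 ≤ 26679, while n = 95 gives 26885 > 26679; so the answer is index 94.

94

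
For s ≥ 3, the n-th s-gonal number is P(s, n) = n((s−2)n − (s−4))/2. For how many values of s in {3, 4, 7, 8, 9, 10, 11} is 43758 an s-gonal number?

1

s = 3: P(3, 295) = 43660 and P(3, 296) = 43956; 43758 is not s-gonal.
s = 4: P(4, 209) = 43681 and P(4, 210) = 44100; 43758 is not s-gonal.
s = 7: P(7, 132) = 43362 and P(7, 133) = 44023; 43758 is not s-gonal.
s = 8: P(8, 121) = 43681 and P(8, 122) = 44408; 43758 is not s-gonal.
s = 9: P(9, 112) = 43624 and P(9, 113) = 44409; 43758 is not s-gonal.
s = 10: P(10, 104) = 42952 and P(10, 105) = 43785; 43758 is not s-gonal.
s = 11: P(11, 99) = 43758. ✓
Hits: s ∈ {11} → 1.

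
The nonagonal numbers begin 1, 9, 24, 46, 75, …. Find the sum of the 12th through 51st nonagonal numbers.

154420

Σ i(7i−5)/2 = (7Σi² − 5Σi) / 2 over i = 12..51.
Σi = 1326 − 66 = 1260 and Σi² = 45526 − 506 = 45020.
(7·45020 − 5·1260) / 2 = 308840/2 = 154420.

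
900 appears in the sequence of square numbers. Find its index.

30

We need n² = 900, so n = √900 = 30.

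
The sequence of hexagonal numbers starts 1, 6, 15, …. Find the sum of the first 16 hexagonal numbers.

2856

Σ i(2i−1) = 2Σi² − Σi over i = 1..16.
Σi = 136 and Σi² = 1496.
2·1496 − 1·136 = 2856.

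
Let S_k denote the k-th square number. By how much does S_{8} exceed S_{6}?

28

8² = 64 and 6² = 36.
Difference: 64 − 36 = 28.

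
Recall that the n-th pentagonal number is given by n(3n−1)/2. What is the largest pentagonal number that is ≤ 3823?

3725

Solve n(3n−1)/2 ≤ 3823 for integer n.
n = 50 gives 3725 ≤ 3823, while n = 51 gives 3876 > 3823; so the answer is 3725.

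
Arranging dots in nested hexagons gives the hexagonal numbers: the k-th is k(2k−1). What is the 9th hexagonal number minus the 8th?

Consecutive hexagonal numbers differ by 4n − 3: here 4·9 − 3 = 33.

33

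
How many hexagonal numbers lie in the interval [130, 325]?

5

The n-th hexagonal number is n(2n−1).
Smallest index with value ≥ 130: n = 9 (giving 153).
Largest index with value ≤ 325: n = 13 (giving 325).
Indices 9 through 13: 5 terms.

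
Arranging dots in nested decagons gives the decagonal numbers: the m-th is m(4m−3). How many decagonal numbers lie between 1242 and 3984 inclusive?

The n-th decagonal number is n(4n−3).
Smallest index with value ≥ 1242: n = 18 (giving 1242).
Largest index with value ≤ 3984: n = 31 (giving 3751).
Indices 18 through 31: 14 terms.

14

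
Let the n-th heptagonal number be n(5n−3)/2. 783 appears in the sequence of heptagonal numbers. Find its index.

Set n(5n−3)/2 = 783, giving 5n² − 3n − 1566 = 0.
So n = (3 + 177) / 10 = 180/10 = 18.

18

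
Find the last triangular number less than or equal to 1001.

Solve n(n+1)/2 ≤ 1001 for integer n.
n = 44 gives 990 ≤ 1001, while n = 45 gives 1035 > 1001; so the answer is 990.

990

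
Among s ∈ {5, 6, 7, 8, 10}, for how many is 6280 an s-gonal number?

s = 5: P(5, 64) = 6112 and P(5, 65) = 6305; 6280 is not s-gonal.
s = 6: P(6, 56) = 6216 and P(6, 57) = 6441; 6280 is not s-gonal.
s = 7: P(7, 50) = 6175 and P(7, 51) = 6426; 6280 is not s-gonal.
s = 8: P(8, 46) = 6256 and P(8, 47) = 6533; 6280 is not s-gonal.
s = 10: P(10, 40) = 6280. ✓
Hits: s ∈ {10} → 1.

1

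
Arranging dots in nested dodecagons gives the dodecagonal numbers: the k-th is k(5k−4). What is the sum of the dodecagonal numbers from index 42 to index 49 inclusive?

81564

Σ i(5i−4) = 5Σi² − 4Σi over i = 42..49.
Σi = 1225 − 861 = 364 and Σi² = 40425 − 23821 = 16604.
5·16604 − 4·364 = 81564.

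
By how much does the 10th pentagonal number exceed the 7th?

75

10·(3·10 − 1)/2 = 145 and 7·(3·7 − 1)/2 = 70.
Difference: 145 − 70 = 75.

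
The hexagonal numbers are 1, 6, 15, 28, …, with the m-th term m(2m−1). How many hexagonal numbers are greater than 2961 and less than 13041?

42

The n-th hexagonal number is n(2n−1).
Smallest index with value > 2961: n = 39 (giving 3003).
Largest index with value < 13041: n = 80 (giving 12720).
Indices 39 through 80: 42 terms.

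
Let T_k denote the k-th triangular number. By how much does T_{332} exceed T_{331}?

332

Consecutive triangular numbers differ by n: T_{332} − T_{331} = 332.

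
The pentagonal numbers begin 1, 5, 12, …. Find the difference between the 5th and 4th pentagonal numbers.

Consecutive pentagonal numbers differ by 3n − 2: here 3·5 − 2 = 13.

13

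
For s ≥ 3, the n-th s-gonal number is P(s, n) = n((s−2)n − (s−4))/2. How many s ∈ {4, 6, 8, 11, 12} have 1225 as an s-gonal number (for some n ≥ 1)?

s = 4: P(4, 35) = 1225. ✓
s = 6: P(6, 25) = 1225. ✓
s = 8: P(8, 20) = 1160 and P(8, 21) = 1281; 1225 is not s-gonal.
s = 11: P(11, 16) = 1096 and P(11, 17) = 1241; 1225 is not s-gonal.
s = 12: P(12, 16) = 1216 and P(12, 17) = 1377; 1225 is not s-gonal.
Hits: s ∈ {4, 6} → 2.

2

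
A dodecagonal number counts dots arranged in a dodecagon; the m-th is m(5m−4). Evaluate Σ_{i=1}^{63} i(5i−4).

418656

Σ i(5i−4) = 5Σi² − 4Σi over i = 1..63.
Σi = 2016 and Σi² = 85344.
5·85344 − 4·2016 = 418656.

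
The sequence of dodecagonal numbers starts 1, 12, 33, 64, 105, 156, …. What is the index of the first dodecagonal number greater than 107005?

147

Solve n(5n−4) > 107005 for integer n.
The largest n with value ≤ 107005 is 146 (since 105996 ≤ 107005 < 107457), so the first above is n = 147, value 107457.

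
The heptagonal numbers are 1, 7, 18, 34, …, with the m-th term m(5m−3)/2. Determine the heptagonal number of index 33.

The 33rd heptagonal number is n(5n−3)/2 with n = 33.
33·(5·33 − 3)/2 = 33·162/2 = 33·81 = 2673.

2673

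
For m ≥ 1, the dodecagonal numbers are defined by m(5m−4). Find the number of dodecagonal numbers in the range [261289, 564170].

The n-th dodecagonal number is n(5n−4).
Smallest index with value ≥ 261289: n = 229 (giving 261289).
Largest index with value ≤ 564170: n = 336 (giving 563136).
Indices 229 through 336: 108 terms.

108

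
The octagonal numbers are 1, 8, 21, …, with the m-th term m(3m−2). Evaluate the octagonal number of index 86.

22016

The 86th octagonal number is n(3n−2) with n = 86.
86·(3·86 − 2) = 86·256 = 22016.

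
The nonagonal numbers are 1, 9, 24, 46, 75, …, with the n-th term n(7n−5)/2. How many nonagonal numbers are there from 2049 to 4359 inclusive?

11

The n-th nonagonal number is n(7n−5)/2.
Smallest index with value ≥ 2049: n = 25 (giving 2125).
Largest index with value ≤ 4359: n = 35 (giving 4200).
Indices 25 through 35: 11 terms.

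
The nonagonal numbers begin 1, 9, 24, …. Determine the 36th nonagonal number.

4446

The 36th nonagonal number is n(7n−5)/2 with n = 36.
36·(7·36 − 5)/2 = 36·247/2 = 4446.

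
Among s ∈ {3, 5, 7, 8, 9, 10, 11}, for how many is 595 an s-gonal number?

s = 3: P(3, 34) = 595. ✓
s = 5: P(5, 20) = 590 and P(5, 21) = 651; 595 is not s-gonal.
s = 7: P(7, 15) = 540 and P(7, 16) = 616; 595 is not s-gonal.
s = 8: P(8, 14) = 560 and P(8, 15) = 645; 595 is not s-gonal.
s = 9: P(9, 13) = 559 and P(9, 14) = 651; 595 is not s-gonal.
s = 10: P(10, 12) = 540 and P(10, 13) = 637; 595 is not s-gonal.
s = 11: P(11, 11) = 506 and P(11, 12) = 606; 595 is not s-gonal.
Hits: s ∈ {3} → 1.

1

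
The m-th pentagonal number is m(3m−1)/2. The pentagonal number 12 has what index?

3

Set n(3n−1)/2 = 12, giving 3n² − n − 24 = 0.
The discriminant is 1 + 24·12 = 289, and √289 = 17.
So n = (1 + 17) / 6 = 18/6 = 3.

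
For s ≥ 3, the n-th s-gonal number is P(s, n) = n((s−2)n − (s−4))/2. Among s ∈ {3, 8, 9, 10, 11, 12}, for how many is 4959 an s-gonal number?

1

s = 3: P(3, 99) = 4950 and P(3, 100) = 5050; 4959 is not s-gonal.
s = 8: P(8, 40) = 4720 and P(8, 41) = 4961; 4959 is not s-gonal.
s = 9: P(9, 38) = 4959. ✓
s = 10: P(10, 35) = 4795 and P(10, 36) = 5076; 4959 is not s-gonal.
s = 11: P(11, 33) = 4785 and P(11, 34) = 5083; 4959 is not s-gonal.
s = 12: P(12, 31) = 4681 and P(12, 32) = 4992; 4959 is not s-gonal.
Hits: s ∈ {9} → 1.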